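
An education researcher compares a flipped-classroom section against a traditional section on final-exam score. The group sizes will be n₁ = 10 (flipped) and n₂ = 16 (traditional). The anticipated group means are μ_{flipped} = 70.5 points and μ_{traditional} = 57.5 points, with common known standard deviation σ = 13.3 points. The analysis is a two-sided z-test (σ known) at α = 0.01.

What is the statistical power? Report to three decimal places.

Standardized effect: d = |μ_{flipped} − μ_{traditional}| / σ = |70.5 − 57.5| / 13.3 = 0.9774
Noncentrality parameter: δ = d / √(1/n₁ + 1/n₂) = 0.9774 / √(1/10 + 1/16) = 2.4247
Critical value for a two-sided test at α = 0.01: z_{α/2} = 2.576.
Power = Φ(δ − 2.576) + Φ(−δ − 2.576) = Φ(-0.151) + Φ(-5.001) = 0.4400 + 0.0000 = 0.4400.

Power ≈ 0.440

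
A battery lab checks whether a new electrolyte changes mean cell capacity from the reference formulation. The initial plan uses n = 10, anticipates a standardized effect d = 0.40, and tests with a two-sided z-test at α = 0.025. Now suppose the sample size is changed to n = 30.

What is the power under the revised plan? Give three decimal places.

With n = 30: δ = d·√n = 0.40 × √30 = 2.1909. Critical value z_{0.0125} = 2.241.
Revised power = Φ(δ − 2.241) + Φ(−δ − 2.241) = Φ(-0.051) + Φ(-4.432) = 0.4799 + 0.0000 = 0.4799.

Power ≈ 0.480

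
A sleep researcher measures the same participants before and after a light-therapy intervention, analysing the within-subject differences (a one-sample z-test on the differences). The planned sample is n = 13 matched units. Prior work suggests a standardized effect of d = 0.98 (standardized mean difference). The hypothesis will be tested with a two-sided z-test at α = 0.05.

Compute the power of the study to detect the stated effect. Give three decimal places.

Noncentrality parameter: λ = d·√n = 0.98 × √13 = 3.5334
Two-sided α = 0.05 → critical value z_{0.025} = 1.960.
Power = Φ(λ − 1.960) + Φ(−λ − 1.960) = Φ(1.573) + Φ(-5.493) = 0.9422 + 0.0000 = 0.9422.

Power ≈ 0.942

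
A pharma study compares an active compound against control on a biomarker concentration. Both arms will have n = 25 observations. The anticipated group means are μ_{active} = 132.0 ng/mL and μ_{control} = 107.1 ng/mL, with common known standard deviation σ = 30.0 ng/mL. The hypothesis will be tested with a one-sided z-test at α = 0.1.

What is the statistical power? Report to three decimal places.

Power ≈ 0.951

Standardized effect: d = |μ_{active} − μ_{control}| / σ = |132.0 − 107.1| / 30.0 = 0.8300
Noncentrality parameter: δ = d·√(n/2) = 0.8300 × √(25/2) = 2.9345
Critical value for a one-sided test at α = 0.1: z_α = 1.282.
Power = P(Z > 1.282 − δ) = Φ(1.653) = 0.9508.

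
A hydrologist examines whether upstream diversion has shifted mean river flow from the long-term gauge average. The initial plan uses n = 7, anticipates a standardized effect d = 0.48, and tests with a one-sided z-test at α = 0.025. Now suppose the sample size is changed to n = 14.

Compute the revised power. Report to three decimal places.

Power ≈ 0.435

With n = 14: δ = d·√n = 0.48 × √14 = 1.7960. Critical value z_{0.025} = 1.960.
Revised power = P(Z > 1.960 − δ) = Φ(-0.164) = 0.4349.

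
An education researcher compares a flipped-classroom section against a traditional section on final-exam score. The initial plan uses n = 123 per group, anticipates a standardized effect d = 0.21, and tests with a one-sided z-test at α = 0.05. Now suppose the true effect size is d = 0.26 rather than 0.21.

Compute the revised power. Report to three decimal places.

Power ≈ 0.653

With d = 0.26: δ = d·√(n/2) = 0.26 × √(123/2) = 2.0390. Critical value z_{0.05} = 1.645.
Revised power = Φ(δ − 1.645) = Φ(0.394) = 0.6533.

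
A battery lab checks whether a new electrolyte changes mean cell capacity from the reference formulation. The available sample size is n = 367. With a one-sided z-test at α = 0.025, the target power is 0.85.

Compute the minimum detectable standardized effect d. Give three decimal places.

Required noncentrality: δ = z_{0.025} + z_{0.15} = 1.960 + 1.036 = 2.996.
δ = d·√n ⇒ d = δ/√n = 2.996/√367 = 0.1564.

d ≈ 0.156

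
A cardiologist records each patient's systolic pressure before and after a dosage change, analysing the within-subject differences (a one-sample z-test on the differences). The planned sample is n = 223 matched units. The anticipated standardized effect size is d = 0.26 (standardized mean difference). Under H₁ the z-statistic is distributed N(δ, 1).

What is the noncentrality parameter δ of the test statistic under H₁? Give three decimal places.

The noncentrality parameter scales effect size by the design's sample-size factor: δ = d·√n = 0.26 × √223 = 3.8826

δ ≈ 3.883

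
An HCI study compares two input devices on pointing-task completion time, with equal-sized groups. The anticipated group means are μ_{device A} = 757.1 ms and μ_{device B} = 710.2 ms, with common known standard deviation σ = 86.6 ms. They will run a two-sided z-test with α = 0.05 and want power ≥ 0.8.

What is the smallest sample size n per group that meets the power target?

Standardized effect: d = |μ_{device A} − μ_{device B}| / σ = |757.1 − 710.2| / 86.6 = 0.5416
Set Φ(δ − 1.960) = 0.8; then δ − 1.960 = Φ⁻¹(0.8) = 0.842, giving δ = 2.802.
(Ignoring the negligible lower-tail rejection probability gives the usual closed-form inversion.)
δ = d·√(n/2) ⇒ n = 2(δ/d)² = 2 × (2.802 / 0.5416)² = 53.52.
Round up to the next whole unit.

n = 54 per group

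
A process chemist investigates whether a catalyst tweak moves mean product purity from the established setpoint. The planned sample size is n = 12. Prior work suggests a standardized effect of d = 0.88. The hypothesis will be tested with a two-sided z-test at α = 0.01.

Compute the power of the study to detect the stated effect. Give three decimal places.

Noncentrality parameter: δ = d·√n = 0.88 × √12 = 3.0484
Critical value for a two-sided test at α = 0.01: z_{α/2} = 2.576.
Power = Φ(δ − 2.576) + Φ(−δ − 2.576) = Φ(0.473) + Φ(-5.624) = 0.6817 + 0.0000 = 0.6817.

Power ≈ 0.682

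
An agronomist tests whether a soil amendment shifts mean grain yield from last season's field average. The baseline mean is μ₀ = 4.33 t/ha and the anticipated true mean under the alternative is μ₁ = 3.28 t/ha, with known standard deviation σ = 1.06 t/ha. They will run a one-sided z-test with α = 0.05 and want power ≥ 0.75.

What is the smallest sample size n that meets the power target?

Standardized effect: d = |μ₁ − μ₀| / σ = |3.28 − 4.33| / 1.06 = 0.9906
For power 0.75 need Φ(δ − z_{0.05}) = 0.75, so δ = z_{0.05} + z_{0.25} = 1.645 + 0.674 = 2.319.
δ = d·√n ⇒ n = (δ/d)² = (2.319 / 0.9906)² = 5.48.
Rounding up, n = 6.

n = 6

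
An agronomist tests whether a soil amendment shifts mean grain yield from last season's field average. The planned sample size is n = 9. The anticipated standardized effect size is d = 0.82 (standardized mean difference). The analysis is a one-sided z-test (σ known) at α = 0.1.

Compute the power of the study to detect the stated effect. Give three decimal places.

Noncentrality parameter: δ = d·√n = 0.82 × √9 = 2.4600
Critical value for a one-sided test at α = 0.1: z_α = 1.282.
Power = Φ(δ − 1.282) = Φ(1.178) = 0.8807.

Power ≈ 0.881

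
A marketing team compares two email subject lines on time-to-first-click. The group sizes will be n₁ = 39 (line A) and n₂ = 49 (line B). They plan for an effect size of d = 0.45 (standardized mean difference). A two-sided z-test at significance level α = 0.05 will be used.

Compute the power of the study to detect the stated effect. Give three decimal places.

Power ≈ 0.555

Noncentrality parameter: δ = d / √(1/n₁ + 1/n₂) = 0.45 / √(1/39 + 1/49) = 2.0970
Critical value for a two-sided test at α = 0.05: z_{α/2} = 1.960.
Power = Φ(δ − 1.960) + Φ(−δ − 1.960) = Φ(0.137) + Φ(-4.057) = 0.5545 + 0.0000 = 0.5545.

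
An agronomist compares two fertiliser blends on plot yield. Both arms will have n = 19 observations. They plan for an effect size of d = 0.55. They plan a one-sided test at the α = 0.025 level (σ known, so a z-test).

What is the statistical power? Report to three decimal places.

Power ≈ 0.396

Noncentrality parameter: δ = d·√(n/2) = 0.55 × √(19/2) = 1.6952
Critical value for a one-sided test at α = 0.025: z_α = 1.960.
Power = Φ(δ − 1.960) = Φ(-0.265) = 0.3956.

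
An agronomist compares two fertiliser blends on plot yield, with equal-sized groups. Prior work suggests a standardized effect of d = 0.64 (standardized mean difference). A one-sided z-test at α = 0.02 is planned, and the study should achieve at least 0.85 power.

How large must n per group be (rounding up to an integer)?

n = 47 per group

For power 0.85 need Φ(δ − z_{0.02}) = 0.85, so δ = z_{0.02} + z_{0.15} = 2.054 + 1.036 = 3.090.
δ = d·√(n/2) ⇒ n = 2(δ/d)² = 2 × (3.090 / 0.64)² = 46.63.
Rounding up, n = 47 per group.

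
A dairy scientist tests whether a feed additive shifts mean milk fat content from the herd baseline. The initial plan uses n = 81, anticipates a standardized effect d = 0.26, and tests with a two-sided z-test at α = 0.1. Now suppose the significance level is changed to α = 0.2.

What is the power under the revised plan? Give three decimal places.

δ = d·√n = 0.26 × √81 = 2.3400 (unchanged). New critical value: z_{0.1} = 1.282.
Revised power = Φ(δ − 1.282) + Φ(−δ − 1.282) = Φ(1.058) + Φ(-3.622) = 0.8551 + 0.0001 = 0.8552.

Power ≈ 0.855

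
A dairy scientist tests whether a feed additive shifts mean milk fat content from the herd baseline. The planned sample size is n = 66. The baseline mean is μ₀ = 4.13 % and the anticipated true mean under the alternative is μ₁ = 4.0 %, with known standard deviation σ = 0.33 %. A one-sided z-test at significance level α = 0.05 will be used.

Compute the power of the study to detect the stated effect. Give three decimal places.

Standardized effect: d = |μ₁ − μ₀| / σ = |4.0 − 4.13| / 0.33 = 0.3939
Noncentrality parameter: δ = d·√n = 0.3939 × √66 = 3.2004
Critical value for a one-sided test at α = 0.05: z_α = 1.645.
Power = Φ(δ − 1.645) = Φ(1.556) = 0.9401.

Power ≈ 0.940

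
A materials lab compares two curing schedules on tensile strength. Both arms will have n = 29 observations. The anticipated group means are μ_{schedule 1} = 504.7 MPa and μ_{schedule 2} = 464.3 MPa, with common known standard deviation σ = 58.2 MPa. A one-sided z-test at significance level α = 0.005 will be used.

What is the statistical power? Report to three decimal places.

Standardized effect: d = |μ_{schedule 1} − μ_{schedule 2}| / σ = |504.7 − 464.3| / 58.2 = 0.6942
Noncentrality parameter: δ = d·√(n/2) = 0.6942 × √(29/2) = 2.6433
Critical value for a one-sided test at α = 0.005: z_α = 2.576.
Power = P(Z > 2.576 − δ) = Φ(0.067) = 0.5269.

Power ≈ 0.527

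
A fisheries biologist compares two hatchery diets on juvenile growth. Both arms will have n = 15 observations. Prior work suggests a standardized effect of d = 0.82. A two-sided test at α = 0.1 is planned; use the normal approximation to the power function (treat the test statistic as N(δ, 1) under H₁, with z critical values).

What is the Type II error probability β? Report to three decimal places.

β ≈ 0.274

Noncentrality parameter: δ = d·√(n/2) = 0.82 × √(15/2) = 2.2457
Critical value for a two-sided test at α = 0.1: z_{α/2} = 1.645.
Power = Φ(δ − 1.645) + Φ(−δ − 1.645) = Φ(0.601) + Φ(-3.891) = 0.7260 + 0.0001 = 0.7261.
Type II error: β = 1 − power = 1 − 0.7261 = 0.2739.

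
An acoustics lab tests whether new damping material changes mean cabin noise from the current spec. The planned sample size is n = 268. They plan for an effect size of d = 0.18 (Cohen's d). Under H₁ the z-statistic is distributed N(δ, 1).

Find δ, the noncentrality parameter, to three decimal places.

The noncentrality parameter scales effect size by the design's sample-size factor: δ = d·√n = 0.18 × √268 = 2.9467

δ ≈ 2.947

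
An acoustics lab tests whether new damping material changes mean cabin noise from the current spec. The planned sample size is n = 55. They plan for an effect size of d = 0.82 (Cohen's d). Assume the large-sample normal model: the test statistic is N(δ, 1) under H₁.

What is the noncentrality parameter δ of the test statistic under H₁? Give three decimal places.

The noncentrality parameter scales effect size by the design's sample-size factor: δ = d·√n = 0.82 × √55 = 6.0813

δ ≈ 6.081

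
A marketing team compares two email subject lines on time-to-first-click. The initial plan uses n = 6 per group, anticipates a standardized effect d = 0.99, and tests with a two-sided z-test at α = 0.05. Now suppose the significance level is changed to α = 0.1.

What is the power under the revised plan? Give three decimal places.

Power ≈ 0.528

δ = d·√(n/2) = 0.99 × √(6/2) = 1.7147 (unchanged). New critical value: z_{0.05} = 1.645.
Revised power = Φ(δ − 1.645) + Φ(−δ − 1.645) = Φ(0.070) + Φ(-3.360) = 0.5279 + 0.0004 = 0.5282.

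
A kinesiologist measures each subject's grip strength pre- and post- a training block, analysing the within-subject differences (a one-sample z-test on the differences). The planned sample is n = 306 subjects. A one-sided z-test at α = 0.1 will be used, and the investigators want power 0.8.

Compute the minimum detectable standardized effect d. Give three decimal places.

d ≈ 0.121

Required noncentrality: δ = z_{0.1} + z_{0.20} = 1.282 + 0.842 = 2.123.
δ = d·√n ⇒ d = δ/√n = 2.123/√306 = 0.1214.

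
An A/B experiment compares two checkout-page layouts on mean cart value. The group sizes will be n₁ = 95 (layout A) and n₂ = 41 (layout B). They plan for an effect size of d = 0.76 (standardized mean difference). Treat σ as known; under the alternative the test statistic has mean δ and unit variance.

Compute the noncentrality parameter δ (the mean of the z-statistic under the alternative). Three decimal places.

δ ≈ 4.067

The noncentrality parameter scales effect size by the design's sample-size factor: δ = d / √(1/n₁ + 1/n₂) = 0.76 / √(1/95 + 1/41) = 4.0672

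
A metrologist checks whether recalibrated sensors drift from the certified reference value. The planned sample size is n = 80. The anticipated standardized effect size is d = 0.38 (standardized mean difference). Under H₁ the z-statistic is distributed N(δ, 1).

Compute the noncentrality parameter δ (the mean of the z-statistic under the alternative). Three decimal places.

δ ≈ 3.399

δ = d·√n = 0.38 × √80 = 3.3988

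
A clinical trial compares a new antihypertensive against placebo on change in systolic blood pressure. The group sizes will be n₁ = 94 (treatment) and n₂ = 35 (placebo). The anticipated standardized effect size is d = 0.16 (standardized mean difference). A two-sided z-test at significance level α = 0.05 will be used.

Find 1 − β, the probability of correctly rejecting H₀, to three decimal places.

Noncentrality parameter: δ = d / √(1/n₁ + 1/n₂) = 0.16 / √(1/94 + 1/35) = 0.8080
Critical value for a two-sided test at α = 0.05: z_{α/2} = 1.960.
Power = Φ(δ − 1.960) + Φ(−δ − 1.960) = Φ(-1.152) + Φ(-2.768) = 0.1247 + 0.0028 = 0.1275.

Power ≈ 0.127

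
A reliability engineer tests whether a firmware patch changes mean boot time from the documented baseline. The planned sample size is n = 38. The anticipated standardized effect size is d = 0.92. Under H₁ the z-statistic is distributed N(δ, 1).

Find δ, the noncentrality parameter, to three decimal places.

The noncentrality parameter scales effect size by the design's sample-size factor: δ = d·√n = 0.92 × √38 = 5.6713

δ ≈ 5.671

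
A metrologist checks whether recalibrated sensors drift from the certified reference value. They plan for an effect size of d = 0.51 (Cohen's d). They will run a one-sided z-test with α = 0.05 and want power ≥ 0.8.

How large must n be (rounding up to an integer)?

n = 24

For power 0.8 need Φ(δ − z_{0.05}) = 0.8, so δ = z_{0.05} + z_{0.20} = 1.645 + 0.842 = 2.486.
δ = d·√n ⇒ n = (δ/d)² = (2.486 / 0.51)² = 23.77.
Rounding up, n = 24.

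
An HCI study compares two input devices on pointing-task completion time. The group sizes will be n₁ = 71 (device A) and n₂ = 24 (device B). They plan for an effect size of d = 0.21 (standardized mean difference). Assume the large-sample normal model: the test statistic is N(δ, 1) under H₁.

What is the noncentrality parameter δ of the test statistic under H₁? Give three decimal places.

δ ≈ 0.889

δ = d / √(1/n₁ + 1/n₂) = 0.21 / √(1/71 + 1/24) = 0.8894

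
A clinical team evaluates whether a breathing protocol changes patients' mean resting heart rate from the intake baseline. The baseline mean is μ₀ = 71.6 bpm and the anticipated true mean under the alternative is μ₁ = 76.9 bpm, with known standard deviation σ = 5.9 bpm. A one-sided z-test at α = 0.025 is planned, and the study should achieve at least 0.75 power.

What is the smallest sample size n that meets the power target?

Standardized effect: d = |μ₁ − μ₀| / σ = |76.9 − 71.6| / 5.9 = 0.8983
For power 0.75 need Φ(δ − z_{0.025}) = 0.75, so δ = z_{0.025} + z_{0.25} = 1.960 + 0.674 = 2.634.
δ = d·√n ⇒ n = (δ/d)² = (2.634 / 0.8983)² = 8.60.
Round up to the next whole unit.

n = 9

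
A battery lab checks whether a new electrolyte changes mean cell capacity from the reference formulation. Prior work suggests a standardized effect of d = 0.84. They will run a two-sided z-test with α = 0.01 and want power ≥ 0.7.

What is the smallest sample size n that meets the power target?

n = 14

Set Φ(δ − 2.576) = 0.7; then δ − 2.576 = Φ⁻¹(0.7) = 0.524, giving δ = 3.100.
(Ignoring the negligible lower-tail rejection probability gives the usual closed-form inversion.)
δ = d·√n ⇒ n = (δ/d)² = (3.100 / 0.84)² = 13.62.
Rounding up, n = 14.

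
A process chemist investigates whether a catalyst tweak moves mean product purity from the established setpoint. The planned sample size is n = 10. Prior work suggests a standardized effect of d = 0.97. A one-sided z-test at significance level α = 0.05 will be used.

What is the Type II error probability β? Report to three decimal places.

β ≈ 0.077

Noncentrality parameter: δ = d·√n = 0.97 × √10 = 3.0674
Critical value for a one-sided test at α = 0.05: z_α = 1.645.
Power = P(Z > 1.645 − δ) = Φ(1.423) = 0.9226.
Type II error: β = 1 − power = 1 − 0.9226 = 0.0774.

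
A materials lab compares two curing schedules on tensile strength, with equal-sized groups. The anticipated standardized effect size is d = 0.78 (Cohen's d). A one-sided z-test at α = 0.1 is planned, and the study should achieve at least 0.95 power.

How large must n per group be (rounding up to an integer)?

Set Φ(δ − 1.282) = 0.95; then δ − 1.282 = Φ⁻¹(0.95) = 1.645, giving δ = 2.926.
δ = d·√(n/2) ⇒ n = 2(δ/d)² = 2 × (2.926 / 0.78)² = 28.15.
Round up to the next whole unit.

n = 29 per group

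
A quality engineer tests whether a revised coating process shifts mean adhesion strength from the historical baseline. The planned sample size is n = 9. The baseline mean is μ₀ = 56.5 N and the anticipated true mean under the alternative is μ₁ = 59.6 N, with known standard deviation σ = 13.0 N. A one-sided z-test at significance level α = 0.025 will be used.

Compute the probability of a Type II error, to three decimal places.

Standardized effect: d = |μ₁ − μ₀| / σ = |59.6 − 56.5| / 13.0 = 0.2385
Noncentrality parameter: δ = d·√n = 0.2385 × √9 = 0.7154
One-sided α = 0.025 → critical value z_{0.025} = 1.960.
Power = Φ(δ − 1.960) = Φ(-1.245) = 0.1066.
Type II error: β = 1 − power = 1 − 0.1066 = 0.8934.

β ≈ 0.893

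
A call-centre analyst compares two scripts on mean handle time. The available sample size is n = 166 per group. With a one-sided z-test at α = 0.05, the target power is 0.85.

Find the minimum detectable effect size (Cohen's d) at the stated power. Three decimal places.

d ≈ 0.294

Required noncentrality: δ = z_{0.05} + z_{0.15} = 1.645 + 1.036 = 2.681.
δ = d·√(n/2) ⇒ d = δ/√(n/2) = 2.681/√(166/2) = 0.2943.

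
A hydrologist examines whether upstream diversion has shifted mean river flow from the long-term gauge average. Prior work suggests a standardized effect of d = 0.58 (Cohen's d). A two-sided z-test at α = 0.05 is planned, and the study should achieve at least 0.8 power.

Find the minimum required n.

For power 0.8 need Φ(δ − z_{0.025}) = 0.8, so δ = z_{0.025} + z_{0.20} = 1.960 + 0.842 = 2.802.
(For δ > 0 the lower-tail rejection region contributes negligibly to power, so the one-term inversion is standard.)
δ = d·√n ⇒ n = (δ/d)² = (2.802 / 0.58)² = 23.33.
Round up to the next whole unit.

n = 24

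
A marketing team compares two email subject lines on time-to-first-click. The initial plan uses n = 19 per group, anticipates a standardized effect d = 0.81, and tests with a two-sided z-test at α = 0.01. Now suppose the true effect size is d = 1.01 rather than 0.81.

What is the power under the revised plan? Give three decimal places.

Power ≈ 0.704

With d = 1.01: δ = d·√(n/2) = 1.01 × √(19/2) = 3.1130. Critical value z_{0.005} = 2.576.
Revised power = Φ(δ − 2.576) + Φ(−δ − 2.576) = Φ(0.537) + Φ(-5.689) = 0.7044 + 0.0000 = 0.7044.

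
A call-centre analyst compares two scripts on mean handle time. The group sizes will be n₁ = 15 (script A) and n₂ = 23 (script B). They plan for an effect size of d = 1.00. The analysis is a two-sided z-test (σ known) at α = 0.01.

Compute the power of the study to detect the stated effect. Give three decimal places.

Noncentrality parameter: δ = d / √(1/n₁ + 1/n₂) = 1.00 / √(1/15 + 1/23) = 3.0131
Critical value for a two-sided test at α = 0.01: z_{α/2} = 2.576.
Power = Φ(δ − 2.576) + Φ(−δ − 2.576) = Φ(0.437) + Φ(-5.589) = 0.6691 + 0.0000 = 0.6691.

Power ≈ 0.669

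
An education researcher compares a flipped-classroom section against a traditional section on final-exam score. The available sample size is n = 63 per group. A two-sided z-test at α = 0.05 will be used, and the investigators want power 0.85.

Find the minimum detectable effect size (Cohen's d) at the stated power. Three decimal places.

d ≈ 0.534

Need Φ(δ − 1.960) = 0.85, so δ = 1.960 + 1.036 = 2.996.
(The second rejection-region term Φ(−δ − z_{α/2}) is negligible and dropped.)
δ = d·√(n/2) ⇒ d = δ/√(n/2) = 2.996/√(63/2) = 0.5339.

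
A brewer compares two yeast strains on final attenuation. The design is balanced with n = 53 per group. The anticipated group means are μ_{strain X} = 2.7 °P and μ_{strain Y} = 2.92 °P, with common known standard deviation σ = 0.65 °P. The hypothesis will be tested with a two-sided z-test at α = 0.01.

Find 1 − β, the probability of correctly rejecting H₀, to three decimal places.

Power ≈ 0.202

Standardized effect: d = |μ_{strain X} − μ_{strain Y}| / σ = |2.7 − 2.92| / 0.65 = 0.3385
Noncentrality parameter: δ = d·√(n/2) = 0.3385 × √(53/2) = 1.7423
Critical value for a two-sided test at α = 0.01: z_{α/2} = 2.576.
Power = Φ(δ − 2.576) + Φ(−δ − 2.576) = Φ(-0.833) + Φ(-4.318) = 0.2023 + 0.0000 = 0.2023.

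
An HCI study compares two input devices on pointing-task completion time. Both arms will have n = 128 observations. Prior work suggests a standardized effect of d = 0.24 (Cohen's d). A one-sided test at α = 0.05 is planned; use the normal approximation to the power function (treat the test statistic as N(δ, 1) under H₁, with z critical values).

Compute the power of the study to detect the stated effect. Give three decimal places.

Power ≈ 0.608

Noncentrality parameter: δ = d·√(n/2) = 0.24 × √(128/2) = 1.9200
Critical value for a one-sided test at α = 0.05: z_α = 1.645.
Power = P(Z > 1.645 − δ) = Φ(0.275) = 0.6084.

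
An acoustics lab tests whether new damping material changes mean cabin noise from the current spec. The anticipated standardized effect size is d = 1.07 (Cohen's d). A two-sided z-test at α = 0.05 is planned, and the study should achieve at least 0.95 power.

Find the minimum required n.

Set Φ(δ − 1.960) = 0.95; then δ − 1.960 = Φ⁻¹(0.95) = 1.645, giving δ = 3.605.
(For δ > 0 the lower-tail rejection region contributes negligibly to power, so the one-term inversion is standard.)
δ = d·√n ⇒ n = (δ/d)² = (3.605 / 1.07)² = 11.35.
Round up to the next whole unit.

n = 12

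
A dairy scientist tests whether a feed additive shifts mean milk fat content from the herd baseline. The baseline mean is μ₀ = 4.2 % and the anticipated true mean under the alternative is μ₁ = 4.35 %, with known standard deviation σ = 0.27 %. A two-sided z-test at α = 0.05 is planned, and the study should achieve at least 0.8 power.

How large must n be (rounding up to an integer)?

n = 26

Standardized effect: d = |μ₁ − μ₀| / σ = |4.35 − 4.2| / 0.27 = 0.5556
Set Φ(δ − 1.960) = 0.8; then δ − 1.960 = Φ⁻¹(0.8) = 0.842, giving δ = 2.802.
(For δ > 0 the lower-tail rejection region contributes negligibly to power, so the one-term inversion is standard.)
δ = d·√n ⇒ n = (δ/d)² = (2.802 / 0.5556)² = 25.43.
Rounding up, n = 26.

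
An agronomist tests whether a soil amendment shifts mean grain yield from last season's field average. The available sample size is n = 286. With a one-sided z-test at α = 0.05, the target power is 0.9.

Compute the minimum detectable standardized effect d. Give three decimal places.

d ≈ 0.173

Need Φ(δ − 1.645) = 0.9, so δ = 1.645 + 1.282 = 2.926.
δ = d·√n ⇒ d = δ/√n = 2.926/√286 = 0.1730.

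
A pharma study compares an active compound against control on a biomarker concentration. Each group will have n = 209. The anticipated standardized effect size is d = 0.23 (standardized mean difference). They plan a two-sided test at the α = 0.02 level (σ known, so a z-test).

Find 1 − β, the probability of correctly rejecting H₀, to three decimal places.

Power ≈ 0.510

Noncentrality parameter: δ = d·√(n/2) = 0.23 × √(209/2) = 2.3512
Critical value for a two-sided test at α = 0.02: z_{α/2} = 2.326.
Power = Φ(δ − 2.326) + Φ(−δ − 2.326) = Φ(0.025) + Φ(-4.678) = 0.5099 + 0.0000 = 0.5099.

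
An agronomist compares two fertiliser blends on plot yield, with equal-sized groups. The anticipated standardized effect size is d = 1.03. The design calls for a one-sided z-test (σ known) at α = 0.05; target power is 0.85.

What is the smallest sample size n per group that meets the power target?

Set Φ(δ − 1.645) = 0.85; then δ − 1.645 = Φ⁻¹(0.85) = 1.036, giving δ = 2.681.
δ = d·√(n/2) ⇒ n = 2(δ/d)² = 2 × (2.681 / 1.03)² = 13.55.
Rounding up, n = 14 per group.

n = 14 per group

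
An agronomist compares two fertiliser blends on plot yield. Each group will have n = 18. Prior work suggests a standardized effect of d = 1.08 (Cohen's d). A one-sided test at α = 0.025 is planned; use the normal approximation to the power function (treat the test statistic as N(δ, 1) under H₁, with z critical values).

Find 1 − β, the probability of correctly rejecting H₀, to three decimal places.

Noncentrality parameter: δ = d·√(n/2) = 1.08 × √(18/2) = 3.2400
Critical value for a one-sided test at α = 0.025: z_α = 1.960.
Power = P(Z > 1.960 − δ) = Φ(1.280) = 0.8997.

Power ≈ 0.900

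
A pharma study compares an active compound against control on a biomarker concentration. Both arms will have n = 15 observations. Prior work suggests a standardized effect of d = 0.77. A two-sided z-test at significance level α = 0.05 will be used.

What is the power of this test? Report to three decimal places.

Power ≈ 0.559

Noncentrality parameter: λ = d·√(n/2) = 0.77 × √(15/2) = 2.1087
Critical value for a two-sided test at α = 0.05: z_{α/2} = 1.960.
Power = Φ(λ − 1.960) + Φ(−λ − 1.960) = Φ(0.149) + Φ(-4.069) = 0.5591 + 0.0000 = 0.5592.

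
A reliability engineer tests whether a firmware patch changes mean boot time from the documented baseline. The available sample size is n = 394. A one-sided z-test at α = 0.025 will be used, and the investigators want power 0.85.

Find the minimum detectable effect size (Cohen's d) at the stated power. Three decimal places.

Required noncentrality: δ = z_{0.025} + z_{0.15} = 1.960 + 1.036 = 2.996.
δ = d·√n ⇒ d = δ/√n = 2.996/√394 = 0.1510.

d ≈ 0.151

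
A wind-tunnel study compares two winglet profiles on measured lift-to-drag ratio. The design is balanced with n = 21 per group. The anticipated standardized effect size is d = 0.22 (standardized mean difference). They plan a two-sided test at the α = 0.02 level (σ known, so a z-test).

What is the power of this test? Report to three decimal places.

Noncentrality parameter: δ = d·√(n/2) = 0.22 × √(21/2) = 0.7129
Critical value for a two-sided test at α = 0.02: z_{α/2} = 2.326.
Power = Φ(δ − 2.326) + Φ(−δ − 2.326) = Φ(-1.613) + Φ(-3.039) = 0.0533 + 0.0012 = 0.0545.

Power ≈ 0.055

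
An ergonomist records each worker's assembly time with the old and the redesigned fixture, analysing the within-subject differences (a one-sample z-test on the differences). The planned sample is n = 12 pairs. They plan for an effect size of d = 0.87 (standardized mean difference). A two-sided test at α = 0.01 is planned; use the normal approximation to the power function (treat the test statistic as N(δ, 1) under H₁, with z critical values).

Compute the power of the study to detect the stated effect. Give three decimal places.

Noncentrality parameter: δ = d·√n = 0.87 × √12 = 3.0138
Critical value for a two-sided test at α = 0.01: z_{α/2} = 2.576.
Power = Φ(δ − 2.576) + Φ(−δ − 2.576) = Φ(0.438) + Φ(-5.590) = 0.6693 + 0.0000 = 0.6693.

Power ≈ 0.669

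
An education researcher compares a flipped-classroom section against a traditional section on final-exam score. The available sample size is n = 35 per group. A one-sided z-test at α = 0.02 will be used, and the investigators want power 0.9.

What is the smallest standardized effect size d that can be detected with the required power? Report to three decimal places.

Need Φ(δ − 2.054) = 0.9, so δ = 2.054 + 1.282 = 3.335.
δ = d·√(n/2) ⇒ d = δ/√(n/2) = 3.335/√(35/2) = 0.7973.

d ≈ 0.797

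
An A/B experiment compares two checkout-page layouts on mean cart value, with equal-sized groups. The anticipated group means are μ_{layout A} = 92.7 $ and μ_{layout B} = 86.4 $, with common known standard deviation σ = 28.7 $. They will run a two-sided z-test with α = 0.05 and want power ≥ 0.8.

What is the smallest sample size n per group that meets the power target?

n = 326 per group

Standardized effect: d = |μ_{layout A} − μ_{layout B}| / σ = |92.7 − 86.4| / 28.7 = 0.2195
Set Φ(δ − 1.960) = 0.8; then δ − 1.960 = Φ⁻¹(0.8) = 0.842, giving δ = 2.802.
(For δ > 0 the lower-tail rejection region contributes negligibly to power, so the one-term inversion is standard.)
δ = d·√(n/2) ⇒ n = 2(δ/d)² = 2 × (2.802 / 0.2195)² = 325.78.
Rounding up, n = 326 per group.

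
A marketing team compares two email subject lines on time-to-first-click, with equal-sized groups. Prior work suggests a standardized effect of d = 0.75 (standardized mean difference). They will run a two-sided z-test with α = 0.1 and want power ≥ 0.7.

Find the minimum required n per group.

n = 17 per group

For power 0.7 need Φ(δ − z_{0.05}) = 0.7, so δ = z_{0.05} + z_{0.30} = 1.645 + 0.524 = 2.169.
(For δ > 0 the lower-tail rejection region contributes negligibly to power, so the one-term inversion is standard.)
δ = d·√(n/2) ⇒ n = 2(δ/d)² = 2 × (2.169 / 0.75)² = 16.73.
Round up to the next whole unit.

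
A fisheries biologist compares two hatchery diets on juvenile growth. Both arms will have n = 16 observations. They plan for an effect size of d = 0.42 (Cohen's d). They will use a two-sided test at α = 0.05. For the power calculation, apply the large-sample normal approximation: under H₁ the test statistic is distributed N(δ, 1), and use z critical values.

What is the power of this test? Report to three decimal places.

Noncentrality parameter: δ = d·√(n/2) = 0.42 × √(16/2) = 1.1879
Critical value for a two-sided test at α = 0.05: z_{α/2} = 1.960.
Power = Φ(δ − 1.960) + Φ(−δ − 1.960) = Φ(-0.772) + Φ(-3.148) = 0.2200 + 0.0008 = 0.2209.

Power ≈ 0.221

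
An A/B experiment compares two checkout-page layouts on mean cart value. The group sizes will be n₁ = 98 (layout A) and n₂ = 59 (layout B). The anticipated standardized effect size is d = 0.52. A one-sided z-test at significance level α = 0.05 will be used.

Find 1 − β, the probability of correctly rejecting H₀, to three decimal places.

Power ≈ 0.935

Noncentrality parameter: δ = d / √(1/n₁ + 1/n₂) = 0.52 / √(1/98 + 1/59) = 3.1557
One-sided α = 0.05 → critical value z_{0.05} = 1.645.
Power = Φ(δ − 1.645) = Φ(1.511) = 0.9346.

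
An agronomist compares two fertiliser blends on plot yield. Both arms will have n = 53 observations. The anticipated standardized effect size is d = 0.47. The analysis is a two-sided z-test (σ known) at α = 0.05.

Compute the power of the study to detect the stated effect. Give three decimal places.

Noncentrality parameter: δ = d·√(n/2) = 0.47 × √(53/2) = 2.4195
Critical value for a two-sided test at α = 0.05: z_{α/2} = 1.960.
Power = Φ(δ − 1.960) + Φ(−δ − 1.960) = Φ(0.460) + Φ(-4.379) = 0.6771 + 0.0000 = 0.6771.

Power ≈ 0.677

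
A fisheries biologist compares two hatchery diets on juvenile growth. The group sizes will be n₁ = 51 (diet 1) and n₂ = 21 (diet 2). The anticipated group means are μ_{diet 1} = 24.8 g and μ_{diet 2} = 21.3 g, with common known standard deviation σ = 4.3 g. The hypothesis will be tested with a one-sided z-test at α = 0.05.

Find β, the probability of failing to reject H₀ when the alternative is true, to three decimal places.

Standardized effect: d = |μ_{diet 1} − μ_{diet 2}| / σ = |24.8 − 21.3| / 4.3 = 0.8140
Noncentrality parameter: δ = d / √(1/n₁ + 1/n₂) = 0.8140 / √(1/51 + 1/21) = 3.1393
One-sided α = 0.05 → critical value z_{0.05} = 1.645.
Power = P(Z > 1.645 − δ) = Φ(1.494) = 0.9325.
Type II error: β = 1 − power = 1 − 0.9325 = 0.0675.

β ≈ 0.068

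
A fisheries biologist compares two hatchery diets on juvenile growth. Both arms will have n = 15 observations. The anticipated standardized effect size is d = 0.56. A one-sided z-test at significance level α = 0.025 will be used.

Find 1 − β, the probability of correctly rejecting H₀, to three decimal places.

Power ≈ 0.335

Noncentrality parameter: δ = d·√(n/2) = 0.56 × √(15/2) = 1.5336
Critical value for a one-sided test at α = 0.025: z_α = 1.960.
Power = Φ(δ − 1.960) = Φ(-0.426) = 0.3349.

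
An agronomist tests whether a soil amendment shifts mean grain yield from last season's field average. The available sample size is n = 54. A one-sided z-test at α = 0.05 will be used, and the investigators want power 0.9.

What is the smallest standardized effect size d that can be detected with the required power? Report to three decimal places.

d ≈ 0.398

Required noncentrality: δ = z_{0.05} + z_{0.10} = 1.645 + 1.282 = 2.926.
δ = d·√n ⇒ d = δ/√n = 2.926/√54 = 0.3982.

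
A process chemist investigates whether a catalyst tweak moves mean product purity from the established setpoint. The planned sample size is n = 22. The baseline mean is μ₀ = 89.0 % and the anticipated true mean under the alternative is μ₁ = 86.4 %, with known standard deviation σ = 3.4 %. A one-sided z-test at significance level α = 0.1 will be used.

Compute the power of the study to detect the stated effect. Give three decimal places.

Standardized effect: d = |μ₁ − μ₀| / σ = |86.4 − 89.0| / 3.4 = 0.7647
Noncentrality parameter: λ = d·√n = 0.7647 × √22 = 3.5868
One-sided α = 0.1 → critical value z_{0.1} = 1.282.
Power = Φ(λ − 1.282) = Φ(2.305) = 0.9894.

Power ≈ 0.989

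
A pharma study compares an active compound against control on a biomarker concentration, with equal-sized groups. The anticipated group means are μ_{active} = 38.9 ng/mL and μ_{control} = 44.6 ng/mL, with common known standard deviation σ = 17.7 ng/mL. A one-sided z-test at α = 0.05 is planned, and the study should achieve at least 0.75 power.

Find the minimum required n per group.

n = 104 per group

Standardized effect: d = |μ_{active} − μ_{control}| / σ = |38.9 − 44.6| / 17.7 = 0.3220
For power 0.75 need Φ(δ − z_{0.05}) = 0.75, so δ = z_{0.05} + z_{0.25} = 1.645 + 0.674 = 2.319.
δ = d·√(n/2) ⇒ n = 2(δ/d)² = 2 × (2.319 / 0.3220)² = 103.74.
Rounding up, n = 104 per group.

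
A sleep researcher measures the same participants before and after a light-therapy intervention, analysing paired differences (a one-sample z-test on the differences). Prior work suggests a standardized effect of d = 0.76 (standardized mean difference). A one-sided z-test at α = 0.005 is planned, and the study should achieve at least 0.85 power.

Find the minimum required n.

For power 0.85 need Φ(δ − z_{0.005}) = 0.85, so δ = z_{0.005} + z_{0.15} = 2.576 + 1.036 = 3.612.
δ = d·√n ⇒ n = (δ/d)² = (3.612 / 0.76)² = 22.59.
Round up to the next whole unit.

n = 23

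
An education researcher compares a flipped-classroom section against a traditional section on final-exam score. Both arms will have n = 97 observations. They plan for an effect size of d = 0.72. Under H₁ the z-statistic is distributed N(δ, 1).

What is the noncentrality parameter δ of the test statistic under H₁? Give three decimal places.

δ = d·√(n/2) = 0.72 × √(97/2) = 5.0142

δ ≈ 5.014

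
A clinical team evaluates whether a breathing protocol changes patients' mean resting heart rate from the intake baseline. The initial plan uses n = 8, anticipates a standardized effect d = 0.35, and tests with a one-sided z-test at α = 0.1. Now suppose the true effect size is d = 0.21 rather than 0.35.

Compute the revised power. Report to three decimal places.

With d = 0.21: δ = d·√n = 0.21 × √8 = 0.5940. Critical value z_{0.1} = 1.282.
Revised power = Φ(δ − 1.282) = Φ(-0.688) = 0.2459.

Power ≈ 0.246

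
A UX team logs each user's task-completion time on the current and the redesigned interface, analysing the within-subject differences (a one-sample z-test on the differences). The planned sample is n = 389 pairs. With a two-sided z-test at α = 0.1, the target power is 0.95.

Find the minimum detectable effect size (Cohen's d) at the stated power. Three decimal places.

Required noncentrality: δ = z_{0.05} + z_{0.05} = 1.645 + 1.645 = 3.290.
(The second rejection-region term Φ(−δ − z_{α/2}) is negligible and dropped.)
δ = d·√n ⇒ d = δ/√n = 3.290/√389 = 0.1668.

d ≈ 0.167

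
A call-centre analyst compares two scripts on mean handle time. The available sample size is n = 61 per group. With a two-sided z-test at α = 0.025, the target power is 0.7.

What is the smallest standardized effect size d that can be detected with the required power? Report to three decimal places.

d ≈ 0.501

Need Φ(δ − 2.241) = 0.7, so δ = 2.241 + 0.524 = 2.766.
(Lower-tail contribution to power is negligible for δ > 0.)
δ = d·√(n/2) ⇒ d = δ/√(n/2) = 2.766/√(61/2) = 0.5008.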